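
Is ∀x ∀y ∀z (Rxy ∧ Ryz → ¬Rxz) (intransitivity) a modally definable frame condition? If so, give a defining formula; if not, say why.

No

Modal frame validity is preserved under surjective bounded morphisms.
The 5-cycle (worlds a,b,c,d,e with a→b→c→d→e→a) is intransitive. Mapping every world to a single reflexive point • is a surjective bounded morphism; the reflexive point is not intransitive (R••∧R•• but R••).
Hence intransitivity is not modally definable.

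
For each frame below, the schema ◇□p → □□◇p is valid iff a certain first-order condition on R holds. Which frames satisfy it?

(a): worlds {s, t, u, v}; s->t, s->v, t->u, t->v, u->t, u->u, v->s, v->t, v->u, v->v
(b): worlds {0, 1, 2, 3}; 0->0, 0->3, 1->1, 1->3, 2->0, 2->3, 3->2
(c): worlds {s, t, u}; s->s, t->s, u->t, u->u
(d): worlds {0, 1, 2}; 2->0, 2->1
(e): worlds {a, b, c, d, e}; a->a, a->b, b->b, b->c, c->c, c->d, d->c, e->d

(a), (d)

This is the axiom for a generalized confluence (Geach) condition; its first-order frame correspondent is ∀x ∀y ∀z ((xRy ∧ xR²z) → ∃w (yRw ∧ zRw)).
(a): condition met.
(b): fails — 0R0, 0R²3 but no w with 0Rw and 3Rw.
(c): fails — uRt, uR²u but no w with tRw and uRw.
(d): condition met.
(e): fails — aRa, aR²c but no w with aRw and cRw.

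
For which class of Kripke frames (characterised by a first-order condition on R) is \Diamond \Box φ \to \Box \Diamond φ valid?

Suppose ◇□φ→□◇φ is valid. Take Rxy, Rxz and set V(φ)={w : Ryw}. Then □φ at y so ◇□φ at x, so □◇φ at x, so ◇φ at z, giving w with Rzw and Ryw.

Convergence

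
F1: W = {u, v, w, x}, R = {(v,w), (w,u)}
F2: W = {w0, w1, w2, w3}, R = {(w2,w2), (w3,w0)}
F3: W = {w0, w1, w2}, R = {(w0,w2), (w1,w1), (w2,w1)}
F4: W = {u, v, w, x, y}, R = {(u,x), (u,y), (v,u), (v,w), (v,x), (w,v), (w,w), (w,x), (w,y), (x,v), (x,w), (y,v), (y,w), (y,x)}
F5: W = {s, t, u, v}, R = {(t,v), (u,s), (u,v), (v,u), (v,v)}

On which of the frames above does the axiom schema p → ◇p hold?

The schema corresponds to reflexivity: ∀x Rxx.
F1: fails — world u does not see itself.
F2: fails — world w0 does not see itself.
F3: fails — world w0 does not see itself.
F4: fails — world u does not see itself.
F5: fails — world s does not see itself.

none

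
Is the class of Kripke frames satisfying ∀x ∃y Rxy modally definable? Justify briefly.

Yes: it is seriality, defined by the D schema □p → ◇p.
Suppose □p→◇p is valid. At any x set V(p)=W. Then □p at x, so ◇p at x, so x has a successor.

Definable; □p → ◇p defines it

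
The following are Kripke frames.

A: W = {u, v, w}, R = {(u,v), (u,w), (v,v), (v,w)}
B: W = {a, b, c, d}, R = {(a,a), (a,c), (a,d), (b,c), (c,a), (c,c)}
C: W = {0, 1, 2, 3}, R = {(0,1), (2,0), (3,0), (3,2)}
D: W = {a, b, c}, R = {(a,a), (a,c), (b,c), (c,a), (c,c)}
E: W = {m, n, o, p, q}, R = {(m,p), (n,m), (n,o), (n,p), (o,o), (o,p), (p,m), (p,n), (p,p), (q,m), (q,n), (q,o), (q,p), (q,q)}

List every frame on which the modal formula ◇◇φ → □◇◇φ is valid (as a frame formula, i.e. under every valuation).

Frame correspondent (Sahlqvist): ∀x ∀y ∀z ((xR²y ∧ xRz) → ∃w (y = w ∧ zR²w)) — i.e. a generalized confluence (Geach) condition.
A: fails — uR²v, uRw but no t with v=t and wR²t.
B: fails — aR²a, aRd but no w with a=w and dR²w.
C: fails — 2R²1, 2R0 but no w with 1=w and 0R²w.
D: condition met.
E: fails — nR²o, nRm but no w with o=w and mR²w.
Valid on: D.

D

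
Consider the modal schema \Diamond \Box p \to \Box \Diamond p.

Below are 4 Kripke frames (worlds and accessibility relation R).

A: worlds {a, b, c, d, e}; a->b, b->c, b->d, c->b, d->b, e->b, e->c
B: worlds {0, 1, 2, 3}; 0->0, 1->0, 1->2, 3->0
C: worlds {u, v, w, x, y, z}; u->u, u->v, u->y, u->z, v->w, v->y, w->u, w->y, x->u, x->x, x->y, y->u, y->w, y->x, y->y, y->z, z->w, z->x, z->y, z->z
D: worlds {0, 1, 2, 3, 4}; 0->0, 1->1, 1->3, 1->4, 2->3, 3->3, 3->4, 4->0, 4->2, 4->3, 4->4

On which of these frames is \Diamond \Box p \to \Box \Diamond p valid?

C

The schema corresponds to convergence: \forall x \forall y \forall z (Rxy \wedge Rxz \to \exists w (Ryw \wedge Rzw)).
A: fails — Reb and Rec but b and c have no common successor.
B: fails — R10 and R12 but 0 and 2 have no common successor.
C: ✓.
D: fails — R43 and R40 but 3 and 0 have no common successor.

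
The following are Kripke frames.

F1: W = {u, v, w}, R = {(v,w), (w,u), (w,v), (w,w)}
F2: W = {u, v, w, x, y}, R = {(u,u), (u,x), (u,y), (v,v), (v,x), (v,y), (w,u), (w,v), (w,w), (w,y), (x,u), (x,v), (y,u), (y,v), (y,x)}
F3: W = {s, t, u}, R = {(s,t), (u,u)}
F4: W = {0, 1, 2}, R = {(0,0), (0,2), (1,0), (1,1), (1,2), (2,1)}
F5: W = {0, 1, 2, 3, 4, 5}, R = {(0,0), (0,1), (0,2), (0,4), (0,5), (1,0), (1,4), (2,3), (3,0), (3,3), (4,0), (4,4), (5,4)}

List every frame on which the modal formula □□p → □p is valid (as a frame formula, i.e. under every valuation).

The schema corresponds to density: ∀x ∀y (Rxy → ∃z (Rxz ∧ Rzy)).
F1: satisfies the condition.
F2: satisfies the condition.
F3: fails — Rst but no z with Rsz and Rzt.
F4: satisfies the condition.
F5: satisfies the condition.
Valid on: F1, F2, F4, F5.

F1, F2, F4, F5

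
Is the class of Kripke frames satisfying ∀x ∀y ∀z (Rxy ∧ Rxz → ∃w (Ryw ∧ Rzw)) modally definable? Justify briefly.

Definable; ◇□r → □◇r defines it

Yes: it is convergence, defined by the .2 schema ◇□r → □◇r.
Suppose ◇□r→□◇r is valid. Take Rxy, Rxz and set V(r)={w : Ryw}. Then □r at y so ◇□r at x, so □◇r at x, so ◇r at z, giving w with Rzw and Ryw.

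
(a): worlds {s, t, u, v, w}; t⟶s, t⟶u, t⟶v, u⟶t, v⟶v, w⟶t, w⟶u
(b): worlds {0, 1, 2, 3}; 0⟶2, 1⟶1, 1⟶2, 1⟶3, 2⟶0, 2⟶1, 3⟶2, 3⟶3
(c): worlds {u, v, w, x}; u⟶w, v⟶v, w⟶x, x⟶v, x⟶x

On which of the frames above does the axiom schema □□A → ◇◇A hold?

This is the axiom for a generalized confluence (Geach) condition; its first-order frame correspondent is ∀x ∃w (xR²w ∧ xR²w).
(a): fails — at s but no w* with sR²w* and sR²w*.
(b): condition met.
(c): condition met.
Valid on: (b), (c).

(b), (c)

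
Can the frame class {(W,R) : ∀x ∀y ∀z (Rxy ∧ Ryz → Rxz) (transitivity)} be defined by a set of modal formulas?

The condition is transitivity. A defining modal formula is □p → □□p.
Suppose □p→□□p is valid. Take Rxy, Ryz and set V(p)={w : Rxw}. Then □p at x, so □□p at x, so □p at y, so p at z, i.e. Rxz.

Yes — defined by □p → □□p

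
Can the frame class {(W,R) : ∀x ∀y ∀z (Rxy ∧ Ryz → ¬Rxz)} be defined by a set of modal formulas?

Any modally definable frame class is closed under surjective bounded morphisms.
The 5-cycle (worlds w0,w1,w2,w3,w4 with w0→w1→w2→w3→w4→w0) is intransitive. Mapping every world to a single reflexive point • is a surjective bounded morphism; the reflexive point is not intransitive (R••∧R•• but R••).
So no modal formula (or set of formulas) defines exactly the intransitive frames.

No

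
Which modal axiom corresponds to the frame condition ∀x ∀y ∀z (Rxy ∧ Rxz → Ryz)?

◇r → □◇r

A defining formula is ◇r → □◇r (the 5 axiom).
Suppose ◇r→□◇r is valid. Take Rxy, Rxz and set V(r)={y}. Then ◇r at x, so □◇r at x, so ◇r at z, so some w with Rzw has r; w=y, i.e. Rzy. By symmetry of the argument, Ryz.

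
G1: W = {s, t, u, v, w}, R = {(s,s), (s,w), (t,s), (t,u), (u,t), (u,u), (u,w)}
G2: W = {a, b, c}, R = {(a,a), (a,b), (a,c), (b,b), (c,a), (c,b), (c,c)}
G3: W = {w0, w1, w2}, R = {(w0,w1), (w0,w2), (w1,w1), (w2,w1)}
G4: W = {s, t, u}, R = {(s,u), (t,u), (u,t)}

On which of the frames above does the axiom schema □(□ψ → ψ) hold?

Frame correspondent (Sahlqvist): ∀x ∀y (Rxy → Ryy) — i.e. shift-reflexivity.
G1: fails — Ruw but not Rww.
G2: holds.
G3: fails — Rw0w2 but not Rw2w2.
G4: fails — Rsu but not Ruu.
Valid on: G2.

G2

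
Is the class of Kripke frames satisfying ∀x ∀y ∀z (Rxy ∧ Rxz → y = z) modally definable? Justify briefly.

Yes: it is partial functionality, defined by the CD schema ◇p → □p.
Suppose ◇p→□p is valid. Take Rxy, Rxz and set V(p)={y}. Then ◇p at x, so □p at x, so p at z, i.e. z=y.

Definable; ◇p → □p defines it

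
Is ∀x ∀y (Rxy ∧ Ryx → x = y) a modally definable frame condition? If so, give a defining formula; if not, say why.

Not definable by any modal formula

If a class were modally definable it would be closed under surjective bounded morphisms (Goldblatt–Thomason).
The 6-cycle (worlds a,b,c,d,e,f with a→b→c→d→e→f→a) is antisymmetric. Sending even-indexed worlds to a and odd-indexed worlds to b is a surjective bounded morphism onto the two-world frame with a↔b, which is not antisymmetric.
So the class is not modally definable.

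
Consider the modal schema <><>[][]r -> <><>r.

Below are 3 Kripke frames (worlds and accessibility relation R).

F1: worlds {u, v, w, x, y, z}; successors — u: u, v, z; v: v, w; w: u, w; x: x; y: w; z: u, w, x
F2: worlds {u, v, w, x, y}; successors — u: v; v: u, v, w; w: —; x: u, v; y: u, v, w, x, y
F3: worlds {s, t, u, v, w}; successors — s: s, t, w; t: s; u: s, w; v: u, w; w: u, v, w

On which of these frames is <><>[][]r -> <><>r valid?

F1, F3

The schema corresponds to a generalized confluence (Geach) condition: forall x forall y (x R^2 y -> exists w (y R^2 w & x R^2 w)).
F1: condition met.
F2: fails — uR²w but no t with wR²t and uR²t.
F3: condition met.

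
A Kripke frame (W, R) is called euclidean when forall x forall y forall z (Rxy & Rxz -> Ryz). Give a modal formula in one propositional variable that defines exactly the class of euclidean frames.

◇ψ → □◇ψ

A defining formula is ◇ψ → □◇ψ (the 5 axiom).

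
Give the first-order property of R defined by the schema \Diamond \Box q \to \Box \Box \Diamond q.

This is a Sahlqvist (Geach-type) schema ◇^1□^1q → □^2◇^1q.
First-order correspondent: \forall x \forall y \forall z ((xRy \wedge x R^2 z) \to \exists w (yRw \wedge zRw)).

\forall x \forall y \forall z ((xRy \wedge x R^2 z) \to \exists w (yRw \wedge zRw))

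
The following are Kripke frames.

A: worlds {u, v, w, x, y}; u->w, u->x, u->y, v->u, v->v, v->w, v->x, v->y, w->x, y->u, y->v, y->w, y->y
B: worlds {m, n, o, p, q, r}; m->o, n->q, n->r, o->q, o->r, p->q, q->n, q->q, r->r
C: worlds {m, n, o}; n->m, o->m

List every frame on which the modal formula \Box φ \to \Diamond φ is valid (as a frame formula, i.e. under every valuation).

Frame correspondent (Sahlqvist): \forall x \exists y Rxy — i.e. seriality.
A: fails — world x has no successor.
B: condition met.
C: fails — world m has no successor.

B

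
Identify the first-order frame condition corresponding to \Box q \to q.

reflexivity

This schema is the T axiom.
It corresponds to reflexivity: \forall x Rxx.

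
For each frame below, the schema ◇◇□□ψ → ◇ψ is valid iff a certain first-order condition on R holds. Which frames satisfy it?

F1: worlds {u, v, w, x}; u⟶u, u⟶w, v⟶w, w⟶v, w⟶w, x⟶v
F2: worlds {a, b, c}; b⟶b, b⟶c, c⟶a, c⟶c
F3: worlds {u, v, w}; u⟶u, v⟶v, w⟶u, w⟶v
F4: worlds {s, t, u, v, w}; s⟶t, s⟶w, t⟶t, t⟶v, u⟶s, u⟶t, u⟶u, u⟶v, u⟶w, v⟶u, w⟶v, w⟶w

F1, F3

This is the axiom for a generalized confluence (Geach) condition; its first-order frame correspondent is ∀x ∀y (xR²y → ∃w (yR²w ∧ xRw)).
F1: holds.
F2: fails — bR²a but no w with aR²w and bRw.
F3: holds.
F4: fails — vR²s but no w* with sR²w* and vRw*.
Valid on: F1, F3.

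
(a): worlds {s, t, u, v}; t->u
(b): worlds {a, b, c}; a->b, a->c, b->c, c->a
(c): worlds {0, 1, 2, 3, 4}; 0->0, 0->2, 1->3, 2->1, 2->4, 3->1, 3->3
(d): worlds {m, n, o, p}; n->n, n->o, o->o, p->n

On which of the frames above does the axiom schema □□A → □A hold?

(d)

Frame correspondent (Sahlqvist): ∀x ∀y (Rxy → ∃z (Rxz ∧ Rzy)) — i.e. density.
(a): fails — Rtu but no z with Rtz and Rzu.
(b): fails — Rca but no z with Rcz and Rza.
(c): fails — R21 but no z with R2z and Rz1.
(d): condition met.
Valid on: (d).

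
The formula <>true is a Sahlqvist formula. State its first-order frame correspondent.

◇⊤ holds at w iff w has a successor, so frame-validity of ◇⊤ is exactly seriality. Equivalently via □φ → ◇φ:
Suppose □φ→◇φ is valid. At any x set V(φ)=W. Then □φ at x, so ◇φ at x, so x has a successor.

seriality: forall x exists y Rxy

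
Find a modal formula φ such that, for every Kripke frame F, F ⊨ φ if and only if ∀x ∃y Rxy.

□r → ◇r

A defining formula is □r → ◇r (the D axiom).
Suppose □r→◇r is valid. At any x set V(r)=W. Then □r at x, so ◇r at x, so x has a successor.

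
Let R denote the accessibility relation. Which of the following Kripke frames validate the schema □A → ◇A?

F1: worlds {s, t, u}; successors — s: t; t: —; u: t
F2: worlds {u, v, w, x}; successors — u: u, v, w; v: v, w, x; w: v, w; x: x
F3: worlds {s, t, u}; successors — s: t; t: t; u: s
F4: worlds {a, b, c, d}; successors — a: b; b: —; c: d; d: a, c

Frame correspondent (Sahlqvist): ∀x ∃y Rxy — i.e. seriality.
F1: fails — world t has no successor.
F2: satisfies the condition.
F3: satisfies the condition.
F4: fails — world b has no successor.
Valid on: F2, F3.

F2, F3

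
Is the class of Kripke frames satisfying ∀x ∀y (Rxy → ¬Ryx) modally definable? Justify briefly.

No

Modal frame validity is preserved under surjective bounded morphisms.
The 3-cycle (worlds a,b,c with a→b→c→a) is asymmetric. Mapping every world to a single reflexive point • is a surjective bounded morphism, and the reflexive point is not asymmetric (R•• but asymmetry requires ¬R••).
So no modal formula (or set of formulas) defines exactly the asymmetric frames.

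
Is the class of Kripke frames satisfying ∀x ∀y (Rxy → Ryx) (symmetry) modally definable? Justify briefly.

Yes: it is symmetry, defined by the B schema q → □◇q.
Suppose q→□◇q is valid. Take Rxy and set V(q)={x}. Then q at x, so □◇q at x, so ◇q at y, so some z with Ryz has q; z=x, i.e. Ryx.

Yes, by q → □◇q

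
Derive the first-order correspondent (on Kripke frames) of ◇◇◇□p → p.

This is a Sahlqvist (Geach-type) schema ◇^3□^1p → □^0◇^0p.
First-order correspondent: ∀x ∀y (xR³y → ∃w (yRw ∧ x = w)).

∀x ∀y (xR³y → ∃w (yRw ∧ x = w))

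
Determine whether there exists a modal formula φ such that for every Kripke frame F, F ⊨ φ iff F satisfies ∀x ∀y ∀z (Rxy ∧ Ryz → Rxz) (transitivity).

Yes: it is transitivity, defined by the 4 schema □p → □□p.
Suppose □p→□□p is valid. Take Rxy, Ryz and set V(p)={w : Rxw}. Then □p at x, so □□p at x, so □p at y, so p at z, i.e. Rxz.

Definable; □p → □□p defines it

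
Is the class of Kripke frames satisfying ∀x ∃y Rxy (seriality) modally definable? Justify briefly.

The condition is seriality. A defining modal formula is □q → ◇q.

Yes, by □q → ◇q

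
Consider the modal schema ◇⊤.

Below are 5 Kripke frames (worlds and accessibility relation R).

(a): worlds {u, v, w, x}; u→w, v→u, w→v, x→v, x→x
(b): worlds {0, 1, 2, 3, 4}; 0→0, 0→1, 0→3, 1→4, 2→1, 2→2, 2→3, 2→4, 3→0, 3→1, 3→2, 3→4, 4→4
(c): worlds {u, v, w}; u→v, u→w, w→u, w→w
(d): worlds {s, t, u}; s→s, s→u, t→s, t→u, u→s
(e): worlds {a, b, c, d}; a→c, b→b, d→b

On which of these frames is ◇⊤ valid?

Frame correspondent (Sahlqvist): ∀x ∃y Rxy — i.e. seriality.
(a): holds.
(b): holds.
(c): fails — world v has no successor.
(d): holds.
(e): fails — world c has no successor.
Valid on: (a), (b), (d).

(a), (b), (d)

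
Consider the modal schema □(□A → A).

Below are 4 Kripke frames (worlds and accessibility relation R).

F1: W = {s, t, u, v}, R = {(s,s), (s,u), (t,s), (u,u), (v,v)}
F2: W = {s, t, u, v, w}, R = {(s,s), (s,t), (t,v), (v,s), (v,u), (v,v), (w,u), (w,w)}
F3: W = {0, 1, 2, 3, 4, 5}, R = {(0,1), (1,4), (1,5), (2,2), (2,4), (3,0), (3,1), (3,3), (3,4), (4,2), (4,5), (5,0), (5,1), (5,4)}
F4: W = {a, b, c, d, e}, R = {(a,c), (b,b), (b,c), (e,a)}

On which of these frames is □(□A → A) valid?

The schema corresponds to shift-reflexivity: ∀x ∀y (Rxy → Ryy).
F1: condition met.
F2: fails — Rwu but not Ruu.
F3: fails — R34 but not R44.
F4: fails — Rac but not Rcc.

F1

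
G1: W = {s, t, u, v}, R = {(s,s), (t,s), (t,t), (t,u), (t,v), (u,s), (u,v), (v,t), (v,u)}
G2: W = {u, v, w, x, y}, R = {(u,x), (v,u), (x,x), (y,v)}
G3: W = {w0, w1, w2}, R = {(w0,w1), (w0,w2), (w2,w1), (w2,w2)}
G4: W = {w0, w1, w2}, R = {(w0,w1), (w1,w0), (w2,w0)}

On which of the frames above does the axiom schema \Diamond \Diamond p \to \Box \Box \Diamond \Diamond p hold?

Frame correspondent (Sahlqvist): \forall x \forall y \forall z ((x R^2 y \wedge x R^2 z) \to \exists w (y = w \wedge z R^2 w)) — i.e. a generalized confluence (Geach) condition.
G1: fails — tR²t, tR²s but no w with t=w and sR²w.
G2: fails — yR²u, yR²u but no t with u=t and uR²t.
G3: fails — w0R²w1, w0R²w1 but no w with w1=w and w1R²w.
G4: holds.
Valid on: G4.

G4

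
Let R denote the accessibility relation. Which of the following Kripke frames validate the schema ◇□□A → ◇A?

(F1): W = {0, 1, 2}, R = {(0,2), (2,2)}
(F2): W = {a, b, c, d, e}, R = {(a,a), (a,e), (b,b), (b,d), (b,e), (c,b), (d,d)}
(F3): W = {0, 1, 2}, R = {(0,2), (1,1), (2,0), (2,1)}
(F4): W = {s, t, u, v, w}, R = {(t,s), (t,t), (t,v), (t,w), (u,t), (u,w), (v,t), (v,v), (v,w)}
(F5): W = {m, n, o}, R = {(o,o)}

This is the axiom for a generalized confluence (Geach) condition; its first-order frame correspondent is ∀x ∀y (xRy → ∃w (yR²w ∧ xRw)).
(F1): ✓.
(F2): fails — aRe but no w with eR²w and aRw.
(F3): ✓.
(F4): fails — tRs but no w* with sR²w* and tRw*.
(F5): ✓.
Valid on: (F1), (F3), (F5).

(F1), (F3), (F5)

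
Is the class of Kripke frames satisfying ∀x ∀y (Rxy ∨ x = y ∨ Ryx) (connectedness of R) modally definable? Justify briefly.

Modal frame validity is preserved under disjoint unions.
Take 4 disjoint single-world reflexive frames: each is trivially connected, but their disjoint union has 4 worlds with no edge between distinct components, so it is not connected.
Hence connectedness of R is not modally definable.

Not modally definable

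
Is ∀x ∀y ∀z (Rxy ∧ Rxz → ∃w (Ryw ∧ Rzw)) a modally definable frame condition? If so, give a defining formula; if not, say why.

This is a Sahlqvist condition; the .2 axiom ◇□q → □◇q defines it.
Suppose ◇□q→□◇q is valid. Take Rxy, Rxz and set V(q)={w : Ryw}. Then □q at y so ◇□q at x, so □◇q at x, so ◇q at z, giving w with Rzw and Ryw.

Definable; ◇□q → □◇q defines it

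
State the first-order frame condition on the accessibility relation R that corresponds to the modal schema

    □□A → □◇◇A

This is a Sahlqvist (Geach-type) schema ◇^0□^2A → □^1◇^2A.
Minimal-valuation argument: fix x; take any y with xR^0y and any z with xR^1z. Set V(A) to the set of worlds R-reachable from y in exactly 2 steps. Then □^2A holds at y, so the antecedent holds at x; validity forces ◇^2A at z, giving a w with zR^2w and yR^2w.
First-order correspondent: ∀x ∀z (xRz → ∃w (xR²w ∧ zR²w)).

∀x ∀z (xRz → ∃w (xR²w ∧ zR²w))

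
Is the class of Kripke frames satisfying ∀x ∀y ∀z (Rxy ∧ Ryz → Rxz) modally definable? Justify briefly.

Yes, by □p → □□p

Yes: it is transitivity, defined by the 4 schema □p → □□p.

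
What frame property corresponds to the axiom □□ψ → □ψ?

Suppose □□ψ→□ψ is valid. Take Rxy and set V(ψ)={w : xR²w}. Then □□ψ at x, so □ψ at x, so ψ at y, i.e. ∃z(Rxz∧Rzy).
The converse is a direct semantic check.
Frame condition: ∀x ∀y (Rxy → ∃z (Rxz ∧ Rzy)).

density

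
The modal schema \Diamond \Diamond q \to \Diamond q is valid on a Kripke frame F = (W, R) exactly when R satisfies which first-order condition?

Transitivity

Equivalently (dual form): □q → □□q.
Suppose □q→□□q is valid. Take Rxy, Ryz and set V(q)={w : Rxw}. Then □q at x, so □□q at x, so □q at y, so q at z, i.e. Rxz.
Conversely, on a frame with transitivity the schema holds at every world under every valuation.
So the correspondent is transitivity.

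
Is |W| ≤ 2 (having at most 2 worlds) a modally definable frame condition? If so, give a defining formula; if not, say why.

Modal frame validity is preserved under disjoint unions.
Any modal formula valid on each of 3 disjoint one-world frames is valid on their disjoint union (validity is preserved under disjoint unions). Each one-world frame has |W|=1≤2, but the union has |W|=3.
So no modal formula (or set of formulas) defines exactly the |W|≤2 frames.

No — not modally definable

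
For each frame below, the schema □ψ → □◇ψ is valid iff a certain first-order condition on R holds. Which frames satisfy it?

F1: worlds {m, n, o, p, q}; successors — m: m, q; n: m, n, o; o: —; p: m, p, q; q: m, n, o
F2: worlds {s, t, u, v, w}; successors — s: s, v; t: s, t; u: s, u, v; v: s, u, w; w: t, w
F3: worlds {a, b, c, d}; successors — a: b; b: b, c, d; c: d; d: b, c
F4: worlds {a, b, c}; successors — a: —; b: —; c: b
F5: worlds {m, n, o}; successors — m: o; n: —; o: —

This is the axiom for a generalized confluence (Geach) condition; its first-order frame correspondent is ∀x ∀z (xRz → ∃w (xRw ∧ zRw)).
F1: fails — nRo but no w with nRw and oRw.
F2: holds.
F3: fails — cRd but no w with cRw and dRw.
F4: fails — cRb but no w with cRw and bRw.
F5: fails — mRo but no w with mRw and oRw.

F2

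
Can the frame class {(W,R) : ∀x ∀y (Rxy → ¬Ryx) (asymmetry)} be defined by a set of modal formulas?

If a class were modally definable it would be closed under surjective bounded morphisms (Goldblatt–Thomason).
The 3-cycle (worlds w0,w1,w2 with w0→w1→w2→w0) is asymmetric. Mapping every world to a single reflexive point • is a surjective bounded morphism, and the reflexive point is not asymmetric (R•• but asymmetry requires ¬R••).
Hence asymmetry is not modally definable.

Not definable by any modal formula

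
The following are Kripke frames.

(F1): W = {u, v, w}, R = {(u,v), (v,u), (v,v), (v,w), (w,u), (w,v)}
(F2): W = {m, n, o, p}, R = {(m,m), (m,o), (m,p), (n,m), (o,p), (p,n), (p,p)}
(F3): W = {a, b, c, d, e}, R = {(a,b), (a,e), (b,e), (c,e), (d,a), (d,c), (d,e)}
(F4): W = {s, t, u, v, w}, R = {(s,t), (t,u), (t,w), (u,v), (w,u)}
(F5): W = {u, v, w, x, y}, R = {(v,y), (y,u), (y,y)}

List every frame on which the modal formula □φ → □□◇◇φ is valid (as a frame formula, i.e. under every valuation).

(F1)

Frame correspondent (Sahlqvist): ∀x ∀z (xR²z → ∃w (xRw ∧ zR²w)) — i.e. a generalized confluence (Geach) condition.
(F1): condition met.
(F2): fails — nR²o but no w with nRw and oR²w.
(F3): fails — aR²e but no w with aRw and eR²w.
(F4): fails — sR²u but no w* with sRw* and uR²w*.
(F5): fails — vR²u but no t with vRt and uR²t.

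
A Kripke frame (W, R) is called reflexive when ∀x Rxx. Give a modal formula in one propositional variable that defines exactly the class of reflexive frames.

A defining formula is □r → r (the T axiom).
Suppose □r→r is valid. At any x set V(r)={w : Rxw}. Then □r holds at x, so r holds at x, i.e. Rxx.

□r → r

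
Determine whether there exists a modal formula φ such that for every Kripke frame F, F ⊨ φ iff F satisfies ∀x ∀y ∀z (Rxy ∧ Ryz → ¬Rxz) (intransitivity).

Any modally definable frame class is closed under surjective bounded morphisms.
The 7-cycle (worlds w0,w1,w2,w3,w4,w5,w6 with w0→w1→w2→w3→w4→w5→w6→w0) is intransitive. Mapping every world to a single reflexive point • is a surjective bounded morphism; the reflexive point is not intransitive (R••∧R•• but R••).
So the class is not modally definable.

Not modally definable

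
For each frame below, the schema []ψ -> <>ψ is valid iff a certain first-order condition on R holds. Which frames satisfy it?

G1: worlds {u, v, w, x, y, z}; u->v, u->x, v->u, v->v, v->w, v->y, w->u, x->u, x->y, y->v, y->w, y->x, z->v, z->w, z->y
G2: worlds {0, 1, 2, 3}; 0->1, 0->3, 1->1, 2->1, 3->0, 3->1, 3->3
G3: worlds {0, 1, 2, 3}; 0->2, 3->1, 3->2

This is the axiom for seriality; its first-order frame correspondent is forall x exists y Rxy.
G1: condition met.
G2: condition met.
G3: fails — world 1 has no successor.

G1, G2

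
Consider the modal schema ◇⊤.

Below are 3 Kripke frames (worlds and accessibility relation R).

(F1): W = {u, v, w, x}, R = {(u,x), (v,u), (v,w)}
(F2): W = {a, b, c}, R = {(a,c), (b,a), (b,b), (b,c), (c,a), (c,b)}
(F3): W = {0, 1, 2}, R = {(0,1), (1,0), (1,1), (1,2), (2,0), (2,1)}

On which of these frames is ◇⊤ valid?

(F2), (F3)

This is the axiom for seriality; its first-order frame correspondent is ∀x ∃y Rxy.
(F1): fails — world w has no successor.
(F2): ✓.
(F3): ✓.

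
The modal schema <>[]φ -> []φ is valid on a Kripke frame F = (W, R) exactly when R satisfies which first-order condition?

This is a form of the 5 axiom.
Its frame correspondent is the Euclidean property — forall x forall y forall z (Rxy & Rxz -> Ryz).

The Euclidean property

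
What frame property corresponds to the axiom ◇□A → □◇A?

convergence: ∀x ∀y ∀z (Rxy ∧ Rxz → ∃w (Ryw ∧ Rzw))

Suppose ◇□A→□◇A is valid. Take Rxy, Rxz and set V(A)={w : Ryw}. Then □A at y so ◇□A at x, so □◇A at x, so ◇A at z, giving w with Rzw and Ryw.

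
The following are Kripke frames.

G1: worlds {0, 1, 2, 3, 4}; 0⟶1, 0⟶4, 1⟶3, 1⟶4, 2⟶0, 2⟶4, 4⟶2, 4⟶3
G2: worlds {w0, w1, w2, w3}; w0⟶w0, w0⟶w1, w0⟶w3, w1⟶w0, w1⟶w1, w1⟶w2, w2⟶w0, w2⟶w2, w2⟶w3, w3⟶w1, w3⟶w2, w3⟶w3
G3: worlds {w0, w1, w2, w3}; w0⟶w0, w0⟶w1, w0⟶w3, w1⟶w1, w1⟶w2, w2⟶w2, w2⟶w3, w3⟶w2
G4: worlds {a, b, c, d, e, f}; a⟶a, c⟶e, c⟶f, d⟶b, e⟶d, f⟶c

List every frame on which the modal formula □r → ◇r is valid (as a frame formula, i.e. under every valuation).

G2, G3

The schema corresponds to seriality: ∀x ∃y Rxy.
G1: fails — world 3 has no successor.
G2: condition met.
G3: condition met.
G4: fails — world b has no successor.
Valid on: G2, G3.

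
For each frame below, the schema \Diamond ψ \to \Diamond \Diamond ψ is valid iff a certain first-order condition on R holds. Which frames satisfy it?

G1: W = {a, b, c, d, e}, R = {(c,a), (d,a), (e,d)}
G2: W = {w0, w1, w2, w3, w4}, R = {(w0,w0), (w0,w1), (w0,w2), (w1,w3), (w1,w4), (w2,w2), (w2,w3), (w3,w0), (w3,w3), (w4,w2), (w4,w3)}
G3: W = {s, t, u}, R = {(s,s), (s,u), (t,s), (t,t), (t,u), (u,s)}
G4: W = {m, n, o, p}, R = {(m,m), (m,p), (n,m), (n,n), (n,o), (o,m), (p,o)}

The schema corresponds to a generalized confluence (Geach) condition: \forall x \forall y (xRy \to \exists w (y = w \wedge x R^2 w)).
G1: fails — cRa but no w with a=w and cR²w.
G2: fails — w1Rw4 but no w with w4=w and w1R²w.
G3: ✓.
G4: fails — pRo but no w with o=w and pR²w.
Valid on: G3.

G3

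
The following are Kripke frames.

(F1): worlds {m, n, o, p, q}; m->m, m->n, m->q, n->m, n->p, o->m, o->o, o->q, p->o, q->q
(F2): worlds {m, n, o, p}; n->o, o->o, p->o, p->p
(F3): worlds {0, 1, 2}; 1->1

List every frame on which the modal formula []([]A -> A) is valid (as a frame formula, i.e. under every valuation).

(F2), (F3)

This is the axiom for shift-reflexivity; its first-order frame correspondent is forall x forall y (Rxy -> Ryy).
(F1): fails — Rnp but not Rpp.
(F2): satisfies the condition.
(F3): satisfies the condition.
Valid on: (F2), (F3).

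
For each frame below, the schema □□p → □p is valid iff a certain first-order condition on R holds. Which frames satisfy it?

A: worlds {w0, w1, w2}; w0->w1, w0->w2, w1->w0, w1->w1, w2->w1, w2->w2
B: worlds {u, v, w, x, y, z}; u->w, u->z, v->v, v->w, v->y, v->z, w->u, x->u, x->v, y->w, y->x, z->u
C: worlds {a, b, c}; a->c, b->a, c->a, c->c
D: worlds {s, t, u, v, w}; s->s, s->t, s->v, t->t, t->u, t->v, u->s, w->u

A

The schema corresponds to density: ∀x ∀y (Rxy → ∃z (Rxz ∧ Rzy)).
A: condition met.
B: fails — Ruz but no t with Rut and Rtz.
C: fails — Rba but no z with Rbz and Rza.
D: fails — Rwu but no z with Rwz and Rzu.
Valid on: A.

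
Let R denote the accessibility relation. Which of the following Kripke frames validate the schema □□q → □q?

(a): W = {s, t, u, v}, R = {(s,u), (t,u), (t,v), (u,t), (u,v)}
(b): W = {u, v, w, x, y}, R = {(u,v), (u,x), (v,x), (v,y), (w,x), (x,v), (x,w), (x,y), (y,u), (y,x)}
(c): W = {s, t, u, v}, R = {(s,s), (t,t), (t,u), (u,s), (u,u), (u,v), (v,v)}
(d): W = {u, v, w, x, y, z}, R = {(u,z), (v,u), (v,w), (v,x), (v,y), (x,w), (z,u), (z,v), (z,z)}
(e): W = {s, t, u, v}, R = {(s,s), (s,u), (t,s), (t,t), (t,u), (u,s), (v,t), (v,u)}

The schema corresponds to density: ∀x ∀y (Rxy → ∃z (Rxz ∧ Rzy)).
(a): fails — Rut but no z with Ruz and Rzt.
(b): fails — Rxw but no z with Rxz and Rzw.
(c): holds.
(d): fails — Rxw but no t with Rxt and Rtw.
(e): holds.
Valid on: (c), (e).

(c), (e)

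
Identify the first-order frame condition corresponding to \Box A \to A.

Reflexivity

This schema is the T axiom.
It corresponds to reflexivity: \forall x Rxx.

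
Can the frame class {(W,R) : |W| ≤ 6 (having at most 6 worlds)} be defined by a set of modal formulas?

If a class were modally definable it would be closed under disjoint unions (Goldblatt–Thomason).
Any modal formula valid on each of 7 disjoint one-world frames is valid on their disjoint union (validity is preserved under disjoint unions). Each one-world frame has |W|=1≤6, but the union has |W|=7.
So no modal formula (or set of formulas) defines exactly the |W|≤6 frames.

Not modally definable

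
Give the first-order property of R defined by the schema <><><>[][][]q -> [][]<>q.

forall x forall y forall z ((x R^3 y & x R^2 z) -> exists w (y R^3 w & zRw))

This is a Sahlqvist (Geach-type) schema ◇^3□^3q → □^2◇^1q.
Minimal-valuation argument: fix x; take any y with xR^3y and any z with xR^2z. Set V(q) to the set of worlds R-reachable from y in exactly 3 steps. Then □^3q holds at y, so the antecedent holds at x; validity forces ◇^1q at z, giving a w with zR^1w and yR^3w.
First-order correspondent: forall x forall y forall z ((x R^3 y & x R^2 z) -> exists w (y R^3 w & zRw)).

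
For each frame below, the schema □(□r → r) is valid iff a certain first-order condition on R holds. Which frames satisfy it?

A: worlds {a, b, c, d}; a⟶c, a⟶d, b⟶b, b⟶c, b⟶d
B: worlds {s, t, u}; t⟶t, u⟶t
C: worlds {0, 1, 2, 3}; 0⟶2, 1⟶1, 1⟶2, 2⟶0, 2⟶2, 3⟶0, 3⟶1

This is the axiom for shift-reflexivity; its first-order frame correspondent is ∀x ∀y (Rxy → Ryy).
A: fails — Rbc but not Rcc.
B: ✓.
C: fails — R20 but not R00.

B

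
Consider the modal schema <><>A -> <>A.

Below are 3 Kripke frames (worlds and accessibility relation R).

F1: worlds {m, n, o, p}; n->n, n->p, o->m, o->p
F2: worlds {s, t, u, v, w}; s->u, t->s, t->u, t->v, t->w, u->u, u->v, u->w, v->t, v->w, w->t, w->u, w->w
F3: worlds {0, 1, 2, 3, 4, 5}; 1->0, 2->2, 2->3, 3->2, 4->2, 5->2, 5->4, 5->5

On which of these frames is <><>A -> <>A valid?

Frame correspondent (Sahlqvist): forall x forall y forall z (Rxy & Ryz -> Rxz) — i.e. transitivity.
F1: satisfies the condition.
F2: fails — Ruv and Rvt but not Rut.
F3: fails — R32 and R23 but not R33.

F1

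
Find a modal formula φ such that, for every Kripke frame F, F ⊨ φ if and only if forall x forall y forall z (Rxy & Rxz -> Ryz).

◇q → □◇q

The condition is the Euclidean property. The 5 schema ◇q → □◇q defines it.
Suppose ◇q→□◇q is valid. Take Rxy, Rxz and set V(q)={y}. Then ◇q at x, so □◇q at x, so ◇q at z, so some w with Rzw has q; w=y, i.e. Rzy. By symmetry of the argument, Ryz.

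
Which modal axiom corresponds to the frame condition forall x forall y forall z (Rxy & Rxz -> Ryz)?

◇s → □◇s

This is the Euclidean property; the standard corresponding axiom is 5: ◇s → □◇s.
Suppose ◇s→□◇s is valid. Take Rxy, Rxz and set V(s)={y}. Then ◇s at x, so □◇s at x, so ◇s at z, so some w with Rzw has s; w=y, i.e. Rzy. By symmetry of the argument, Ryz.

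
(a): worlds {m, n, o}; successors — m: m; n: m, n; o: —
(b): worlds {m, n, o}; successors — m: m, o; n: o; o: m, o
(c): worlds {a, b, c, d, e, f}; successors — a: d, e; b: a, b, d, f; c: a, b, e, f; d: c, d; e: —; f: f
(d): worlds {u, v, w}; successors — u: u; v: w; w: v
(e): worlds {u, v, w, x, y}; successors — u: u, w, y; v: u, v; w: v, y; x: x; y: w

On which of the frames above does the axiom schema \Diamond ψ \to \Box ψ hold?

(d)

This is the axiom for partial functionality; its first-order frame correspondent is \forall x \forall y \forall z (Rxy \wedge Rxz \to y = z).
(a): fails — n sees both m and n.
(b): fails — m sees both m and o.
(c): fails — a sees both d and e.
(d): condition met.
(e): fails — u sees both u and w.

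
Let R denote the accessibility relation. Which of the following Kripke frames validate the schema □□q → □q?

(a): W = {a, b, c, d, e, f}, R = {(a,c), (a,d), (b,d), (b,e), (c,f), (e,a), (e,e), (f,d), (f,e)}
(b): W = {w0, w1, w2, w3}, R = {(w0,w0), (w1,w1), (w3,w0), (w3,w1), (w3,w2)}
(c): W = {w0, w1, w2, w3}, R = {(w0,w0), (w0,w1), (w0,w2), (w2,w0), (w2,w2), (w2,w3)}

(c)

This is the axiom for density; its first-order frame correspondent is ∀x ∀y (Rxy → ∃z (Rxz ∧ Rzy)).
(a): fails — Rcf but no z with Rcz and Rzf.
(b): fails — Rw3w2 but no z with Rw3z and Rzw2.
(c): condition met.
Valid on: (c).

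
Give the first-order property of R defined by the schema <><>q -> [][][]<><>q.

This is a Sahlqvist (Geach-type) schema ◇^2□^0q → □^3◇^2q.
Minimal-valuation argument: fix x; take any y with xR^2y and any z with xR^3z. Set V(q) to the set of worlds R-reachable from y in exactly 0 steps. Then □^0q holds at y, so the antecedent holds at x; validity forces ◇^2q at z, giving a w with zR^2w and yR^0w.
First-order correspondent: forall x forall y forall z ((x R^2 y & x R^3 z) -> exists w (y = w & z R^2 w)).

forall x forall y forall z ((x R^2 y & x R^3 z) -> exists w (y = w & z R^2 w))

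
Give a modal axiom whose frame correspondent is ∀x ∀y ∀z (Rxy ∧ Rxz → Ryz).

◇s → □◇s

The condition is the Euclidean property. The 5 schema ◇s → □◇s defines it.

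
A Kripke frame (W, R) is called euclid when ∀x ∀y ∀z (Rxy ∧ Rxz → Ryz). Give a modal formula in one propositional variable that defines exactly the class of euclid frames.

The condition is the Euclidean property. The 5 schema ◇r → □◇r defines it.

◇r → □◇r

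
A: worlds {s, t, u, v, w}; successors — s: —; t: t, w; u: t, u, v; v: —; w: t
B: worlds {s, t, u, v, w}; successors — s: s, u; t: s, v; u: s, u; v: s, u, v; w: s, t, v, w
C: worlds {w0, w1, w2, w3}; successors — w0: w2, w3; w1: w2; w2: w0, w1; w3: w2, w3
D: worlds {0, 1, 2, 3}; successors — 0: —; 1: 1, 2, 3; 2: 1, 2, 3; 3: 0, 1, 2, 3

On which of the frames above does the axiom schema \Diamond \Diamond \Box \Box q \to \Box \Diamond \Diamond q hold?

The schema corresponds to a generalized confluence (Geach) condition: \forall x \forall y \forall z ((x R^2 y \wedge xRz) \to \exists w (y R^2 w \wedge z R^2 w)).
A: fails — uR²t, uRv but no w* with tR²w* and vR²w*.
B: ✓.
C: fails — w0R²w1, w0Rw2 but no w with w1R²w and w2R²w.
D: fails — 1R²0, 1R1 but no w with 0R²w and 1R²w.
Valid on: B.

B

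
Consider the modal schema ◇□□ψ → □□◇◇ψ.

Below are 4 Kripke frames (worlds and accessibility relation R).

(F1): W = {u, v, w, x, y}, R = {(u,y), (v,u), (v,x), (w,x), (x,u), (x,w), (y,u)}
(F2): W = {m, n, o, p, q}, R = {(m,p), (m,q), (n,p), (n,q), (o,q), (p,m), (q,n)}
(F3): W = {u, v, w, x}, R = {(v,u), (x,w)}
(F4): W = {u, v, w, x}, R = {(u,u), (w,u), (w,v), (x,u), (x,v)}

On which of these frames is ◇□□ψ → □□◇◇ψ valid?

(F3)

Frame correspondent (Sahlqvist): ∀x ∀y ∀z ((xRy ∧ xR²z) → ∃w (yR²w ∧ zR²w)) — i.e. a generalized confluence (Geach) condition.
(F1): fails — uRy, uR²u but no t with yR²t and uR²t.
(F2): fails — mRp, mR²m but no w with pR²w and mR²w.
(F3): holds.
(F4): fails — wRv, wR²u but no t with vR²t and uR²t.
Valid on: (F3).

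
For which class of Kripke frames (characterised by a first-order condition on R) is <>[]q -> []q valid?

the Euclidean property: forall x forall y forall z (Rxy & Rxz -> Ryz)

Replacing q by ¬q and contraposing gives the equivalent schema ◇q → □◇q.
Suppose ◇q→□◇q is valid. Take Rxy, Rxz and set V(q)={y}. Then ◇q at x, so □◇q at x, so ◇q at z, so some w with Rzw has q; w=y, i.e. Rzy. By symmetry of the argument, Ryz.
The converse is a direct semantic check.
Frame condition: forall x forall y forall z (Rxy & Rxz -> Ryz).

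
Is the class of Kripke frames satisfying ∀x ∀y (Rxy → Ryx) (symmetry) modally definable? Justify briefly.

The condition is symmetry. A defining modal formula is r → □◇r.
Suppose r→□◇r is valid. Take Rxy and set V(r)={x}. Then r at x, so □◇r at x, so ◇r at y, so some z with Ryz has r; z=x, i.e. Ryx.

Definable; r → □◇r defines it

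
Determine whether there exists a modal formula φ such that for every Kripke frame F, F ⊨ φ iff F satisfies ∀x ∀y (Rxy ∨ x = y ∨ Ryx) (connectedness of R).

No — not modally definable

Any modally definable frame class is closed under disjoint unions.
Take 2 disjoint single-world reflexive frames: each is trivially connected, but their disjoint union has 2 worlds with no edge between distinct components, so it is not connected.
So the class is not modally definable.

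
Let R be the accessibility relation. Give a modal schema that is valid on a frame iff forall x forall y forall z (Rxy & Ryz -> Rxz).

□ψ → □□ψ

The condition is transitivity. The 4 schema □ψ → □□ψ defines it.
Suppose □ψ→□□ψ is valid. Take Rxy, Ryz and set V(ψ)={w : Rxw}. Then □ψ at x, so □□ψ at x, so □ψ at y, so ψ at z, i.e. Rxz.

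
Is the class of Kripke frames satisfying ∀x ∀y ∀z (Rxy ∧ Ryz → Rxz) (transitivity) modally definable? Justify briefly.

This is a Sahlqvist condition; the 4 axiom □q → □□q defines it.
Suppose □q→□□q is valid. Take Rxy, Ryz and set V(q)={w : Rxw}. Then □q at x, so □□q at x, so □q at y, so q at z, i.e. Rxz.

Yes — defined by □q → □□q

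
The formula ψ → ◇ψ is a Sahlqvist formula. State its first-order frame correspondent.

Reflexivity

Replacing ψ by ¬ψ and contraposing gives the equivalent schema □ψ → ψ.
Suppose □ψ→ψ is valid. At any x set V(ψ)={w : Rxw}. Then □ψ holds at x, so ψ holds at x, i.e. Rxx.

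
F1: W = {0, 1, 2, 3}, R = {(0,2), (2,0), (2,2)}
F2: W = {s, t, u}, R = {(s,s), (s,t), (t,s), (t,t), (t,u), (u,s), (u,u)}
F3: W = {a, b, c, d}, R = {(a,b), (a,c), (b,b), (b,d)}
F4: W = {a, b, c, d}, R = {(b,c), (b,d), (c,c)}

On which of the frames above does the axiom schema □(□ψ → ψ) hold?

Frame correspondent (Sahlqvist): ∀x ∀y (Rxy → Ryy) — i.e. shift-reflexivity.
F1: fails — R20 but not R00.
F2: condition met.
F3: fails — Rac but not Rcc.
F4: fails — Rbd but not Rdd.

F2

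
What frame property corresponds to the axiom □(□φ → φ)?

shift-reflexivity: ∀x ∀y (Rxy → Ryy)

Suppose □(□φ→φ) is valid. Take Rxy and set V(φ)={w : Ryw}. Then at y, □φ holds; since □(□φ→φ) at x, □φ→φ at y, so φ at y, i.e. Ryy.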